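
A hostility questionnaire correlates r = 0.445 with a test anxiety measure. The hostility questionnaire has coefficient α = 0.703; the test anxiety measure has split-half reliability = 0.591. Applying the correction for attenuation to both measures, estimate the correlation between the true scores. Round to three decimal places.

0.690

r_true = r_obs / √(r_xx · r_yy) = 0.445 / √(0.703 × 0.591) = 0.445 / √0.415473 = 0.445 / 0.6446 ≈ 0.690.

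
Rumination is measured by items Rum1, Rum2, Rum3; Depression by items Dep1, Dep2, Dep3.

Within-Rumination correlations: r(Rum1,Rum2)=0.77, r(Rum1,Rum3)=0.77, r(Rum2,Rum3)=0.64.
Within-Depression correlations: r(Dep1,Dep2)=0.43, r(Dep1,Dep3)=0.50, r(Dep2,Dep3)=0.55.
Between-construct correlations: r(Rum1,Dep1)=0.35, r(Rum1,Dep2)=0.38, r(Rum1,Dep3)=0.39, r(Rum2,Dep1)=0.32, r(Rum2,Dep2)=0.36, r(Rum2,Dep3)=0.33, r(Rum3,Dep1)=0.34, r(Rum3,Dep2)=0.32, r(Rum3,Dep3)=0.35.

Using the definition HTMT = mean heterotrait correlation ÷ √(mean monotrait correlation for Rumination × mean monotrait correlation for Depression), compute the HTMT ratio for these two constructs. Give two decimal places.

0.58

Between-construct mean = 3.14/9 = 0.3489.
Mean within-Rum = 2.18/3 = 0.7267; mean within-Dep = 1.48/3 = 0.4933.
Geometric mean = √(0.7267 × 0.4933) = 0.5987.
HTMT = 0.3489 / 0.5987 = 0.58.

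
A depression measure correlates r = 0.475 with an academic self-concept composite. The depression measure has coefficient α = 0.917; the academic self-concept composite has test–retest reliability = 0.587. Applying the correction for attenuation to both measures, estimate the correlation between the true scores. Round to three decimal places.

r_true = r_obs / √(r_xx · r_yy) = 0.475 / √(0.917 × 0.587) = 0.475 / √0.538279 = 0.475 / 0.7337 ≈ 0.647.

0.647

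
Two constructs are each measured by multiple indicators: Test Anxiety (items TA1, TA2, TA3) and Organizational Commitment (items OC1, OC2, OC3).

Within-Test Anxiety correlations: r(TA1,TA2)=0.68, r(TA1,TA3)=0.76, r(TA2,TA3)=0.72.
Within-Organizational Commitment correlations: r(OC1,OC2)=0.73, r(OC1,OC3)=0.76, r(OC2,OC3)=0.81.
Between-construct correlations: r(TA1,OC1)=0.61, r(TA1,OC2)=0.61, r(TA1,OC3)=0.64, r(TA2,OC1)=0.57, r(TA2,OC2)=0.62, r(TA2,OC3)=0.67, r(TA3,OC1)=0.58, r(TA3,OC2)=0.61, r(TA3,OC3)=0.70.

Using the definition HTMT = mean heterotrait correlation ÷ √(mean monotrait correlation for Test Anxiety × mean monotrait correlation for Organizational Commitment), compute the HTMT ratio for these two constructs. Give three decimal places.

0.839

Between-construct mean = 5.61/9 = 0.6233.
Mean within-TA = 2.16/3 = 0.7200; mean within-OC = 2.30/3 = 0.7667.
Geometric mean = √(0.7200 × 0.7667) = 0.7430.
HTMT = 0.6233 / 0.7430 = 0.839.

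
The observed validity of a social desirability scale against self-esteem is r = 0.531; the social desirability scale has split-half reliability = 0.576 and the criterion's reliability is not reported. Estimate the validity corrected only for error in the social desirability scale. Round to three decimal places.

Single correction: r_c = r_obs / √r_xx = 0.531 / √0.576 = 0.531 / 0.7589 ≈ 0.700.

0.700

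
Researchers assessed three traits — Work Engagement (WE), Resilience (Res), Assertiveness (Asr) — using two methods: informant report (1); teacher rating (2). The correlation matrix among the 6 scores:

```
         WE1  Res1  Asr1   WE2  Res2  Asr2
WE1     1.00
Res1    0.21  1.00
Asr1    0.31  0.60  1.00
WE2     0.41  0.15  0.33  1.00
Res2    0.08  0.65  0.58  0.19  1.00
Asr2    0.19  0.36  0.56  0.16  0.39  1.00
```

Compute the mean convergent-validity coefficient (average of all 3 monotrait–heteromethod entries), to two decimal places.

Convergent values: 0.41, 0.65, 0.56; mean = 1.62/3 = 0.54.

0.54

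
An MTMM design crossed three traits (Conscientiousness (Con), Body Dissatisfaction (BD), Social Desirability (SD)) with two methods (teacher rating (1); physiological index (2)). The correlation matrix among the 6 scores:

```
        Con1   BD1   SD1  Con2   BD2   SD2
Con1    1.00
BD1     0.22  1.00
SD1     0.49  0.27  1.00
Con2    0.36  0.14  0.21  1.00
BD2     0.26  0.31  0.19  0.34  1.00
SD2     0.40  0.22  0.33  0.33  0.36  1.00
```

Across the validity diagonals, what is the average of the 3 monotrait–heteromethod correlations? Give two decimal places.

Convergent values: 0.36, 0.31, 0.33; mean = 1.00/3 = 0.33.

0.33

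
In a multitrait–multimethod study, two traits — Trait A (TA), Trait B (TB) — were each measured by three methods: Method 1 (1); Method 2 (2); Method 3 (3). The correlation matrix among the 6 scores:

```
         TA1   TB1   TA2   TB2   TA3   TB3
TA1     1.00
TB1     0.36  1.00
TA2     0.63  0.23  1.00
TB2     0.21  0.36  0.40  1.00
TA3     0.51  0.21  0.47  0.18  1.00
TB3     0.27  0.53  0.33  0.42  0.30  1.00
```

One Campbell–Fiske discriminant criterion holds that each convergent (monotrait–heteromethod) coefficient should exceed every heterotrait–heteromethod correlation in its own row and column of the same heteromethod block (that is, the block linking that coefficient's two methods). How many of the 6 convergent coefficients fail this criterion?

Convergent coefficients and their comparison sets:
TA (methods 1·2): 0.63 vs {0.21, 0.23} → pass.
TA (methods 1·3): 0.51 vs {0.27, 0.21} → pass.
TA (methods 2·3): 0.47 vs {0.33, 0.18} → pass.
TB (methods 1·2): 0.36 vs {0.23, 0.21} → pass.
TB (methods 1·3): 0.53 vs {0.21, 0.27} → pass.
TB (methods 2·3): 0.42 vs {0.18, 0.33} → pass.
0 of 6 fail.

0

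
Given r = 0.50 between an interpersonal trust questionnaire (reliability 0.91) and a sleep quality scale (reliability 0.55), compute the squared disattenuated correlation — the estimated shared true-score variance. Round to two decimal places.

0.50

Disattenuated r = 0.50 / √(0.91 × 0.55) = 0.50 / 0.7075 = 0.7067.
Shared true-score variance = 0.7067² = 0.4994 ≈ 0.50.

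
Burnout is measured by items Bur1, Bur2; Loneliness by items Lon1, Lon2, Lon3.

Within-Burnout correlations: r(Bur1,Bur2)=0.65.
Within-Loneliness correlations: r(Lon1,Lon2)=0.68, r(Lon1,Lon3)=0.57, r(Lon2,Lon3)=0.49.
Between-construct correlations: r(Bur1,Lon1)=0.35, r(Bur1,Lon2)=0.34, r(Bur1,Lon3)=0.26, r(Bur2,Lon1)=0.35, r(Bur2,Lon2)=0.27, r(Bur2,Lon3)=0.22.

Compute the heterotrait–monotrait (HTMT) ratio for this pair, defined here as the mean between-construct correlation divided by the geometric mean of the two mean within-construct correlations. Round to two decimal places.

Mean between = 1.79/6 = 0.2983.
Mean within-Bur = 0.65/1 = 0.6500; mean within-Lon = 1.74/3 = 0.5800.
Geometric mean = √(0.6500 × 0.5800) = 0.6140.
HTMT = 0.2983 / 0.6140 = 0.49.

0.49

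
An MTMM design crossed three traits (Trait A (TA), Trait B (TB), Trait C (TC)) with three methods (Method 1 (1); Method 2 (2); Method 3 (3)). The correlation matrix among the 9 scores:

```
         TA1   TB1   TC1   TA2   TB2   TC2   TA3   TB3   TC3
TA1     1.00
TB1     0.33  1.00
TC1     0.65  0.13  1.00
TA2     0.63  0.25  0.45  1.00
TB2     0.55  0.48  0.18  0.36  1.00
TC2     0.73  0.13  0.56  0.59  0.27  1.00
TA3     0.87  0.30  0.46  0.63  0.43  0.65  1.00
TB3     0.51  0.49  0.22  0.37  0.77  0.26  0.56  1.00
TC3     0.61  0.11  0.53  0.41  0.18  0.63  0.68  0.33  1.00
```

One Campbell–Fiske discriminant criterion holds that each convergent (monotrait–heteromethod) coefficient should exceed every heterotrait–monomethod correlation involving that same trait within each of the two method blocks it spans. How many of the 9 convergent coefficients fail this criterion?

6

Checking each validity diagonal entry against its comparison values:
TA (methods 1·2): 0.63 vs {0.33, 0.36, 0.65, 0.59} → fail.
TA (methods 1·3): 0.87 vs {0.33, 0.56, 0.65, 0.68} → pass.
TA (methods 2·3): 0.63 vs {0.36, 0.56, 0.59, 0.68} → fail.
TB (methods 1·2): 0.48 vs {0.33, 0.36, 0.13, 0.27} → pass.
TB (methods 1·3): 0.49 vs {0.33, 0.56, 0.13, 0.33} → fail.
TB (methods 2·3): 0.77 vs {0.36, 0.56, 0.27, 0.33} → pass.
TC (methods 1·2): 0.56 vs {0.65, 0.59, 0.13, 0.27} → fail.
TC (methods 1·3): 0.53 vs {0.65, 0.68, 0.13, 0.33} → fail.
TC (methods 2·3): 0.63 vs {0.59, 0.68, 0.27, 0.33} → fail.
6 of 9 fail.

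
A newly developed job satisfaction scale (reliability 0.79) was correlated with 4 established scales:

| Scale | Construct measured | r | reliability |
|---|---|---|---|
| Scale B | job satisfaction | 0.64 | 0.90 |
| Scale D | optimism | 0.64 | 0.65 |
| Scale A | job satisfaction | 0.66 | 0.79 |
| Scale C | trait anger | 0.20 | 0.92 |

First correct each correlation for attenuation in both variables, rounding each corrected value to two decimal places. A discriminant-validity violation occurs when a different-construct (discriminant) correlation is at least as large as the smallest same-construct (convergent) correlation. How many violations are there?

1

Disattenuated r (r / √(r_scale · r_new)):
  Scale B (conv): 0.64 / √(0.90·0.79) = 0.76
  Scale D (disc): 0.64 / √(0.65·0.79) = 0.89
  Scale A (conv): 0.66 / √(0.79·0.79) = 0.84
  Scale C (disc): 0.20 / √(0.92·0.79) = 0.23
Smallest convergent = 0.76. Discriminant values: 0.89, 0.23; count ≥ 0.76 → 1.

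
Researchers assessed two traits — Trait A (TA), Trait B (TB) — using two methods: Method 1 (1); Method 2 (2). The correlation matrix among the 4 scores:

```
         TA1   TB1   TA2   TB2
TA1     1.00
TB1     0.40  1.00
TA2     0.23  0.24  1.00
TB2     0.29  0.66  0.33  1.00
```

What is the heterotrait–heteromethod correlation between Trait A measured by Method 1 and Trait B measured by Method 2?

Different traits and methods: r(TA1, TB2) = 0.29.

0.29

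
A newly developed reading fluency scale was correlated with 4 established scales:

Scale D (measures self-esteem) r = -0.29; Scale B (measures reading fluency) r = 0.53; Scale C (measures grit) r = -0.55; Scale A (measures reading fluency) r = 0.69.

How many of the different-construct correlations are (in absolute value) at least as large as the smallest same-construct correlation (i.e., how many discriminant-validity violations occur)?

1

Convergent (same construct = reading fluency): Scale B, Scale A.
Smallest convergent = 0.53. Discriminant |r|: 0.29, 0.55; count ≥ 0.53 → 1.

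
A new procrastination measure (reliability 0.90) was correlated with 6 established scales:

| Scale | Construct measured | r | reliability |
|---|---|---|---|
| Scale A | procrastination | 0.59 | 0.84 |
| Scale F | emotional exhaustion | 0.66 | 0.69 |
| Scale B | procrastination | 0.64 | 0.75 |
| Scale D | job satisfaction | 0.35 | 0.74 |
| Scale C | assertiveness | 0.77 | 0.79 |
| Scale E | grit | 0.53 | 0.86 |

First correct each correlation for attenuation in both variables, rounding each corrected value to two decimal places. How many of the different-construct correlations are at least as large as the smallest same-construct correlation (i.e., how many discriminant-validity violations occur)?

Disattenuated r (r / √(r_scale · r_new)):
  Scale A (conv): 0.59 / √(0.84·0.90) = 0.68
  Scale F (disc): 0.66 / √(0.69·0.90) = 0.84
  Scale B (conv): 0.64 / √(0.75·0.90) = 0.78
  Scale D (disc): 0.35 / √(0.74·0.90) = 0.43
  Scale C (disc): 0.77 / √(0.79·0.90) = 0.91
  Scale E (disc): 0.53 / √(0.86·0.90) = 0.60
Smallest convergent = 0.68. Discriminant values: 0.84, 0.43, 0.91, 0.60; count ≥ 0.68 → 2.

2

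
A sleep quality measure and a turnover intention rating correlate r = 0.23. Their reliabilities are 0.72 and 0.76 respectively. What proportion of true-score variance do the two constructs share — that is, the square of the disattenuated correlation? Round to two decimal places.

Disattenuated r = 0.23 / √(0.72 × 0.76) = 0.23 / 0.7397 = 0.3109.
Shared true-score variance = 0.3109² = 0.0967 ≈ 0.10.

0.10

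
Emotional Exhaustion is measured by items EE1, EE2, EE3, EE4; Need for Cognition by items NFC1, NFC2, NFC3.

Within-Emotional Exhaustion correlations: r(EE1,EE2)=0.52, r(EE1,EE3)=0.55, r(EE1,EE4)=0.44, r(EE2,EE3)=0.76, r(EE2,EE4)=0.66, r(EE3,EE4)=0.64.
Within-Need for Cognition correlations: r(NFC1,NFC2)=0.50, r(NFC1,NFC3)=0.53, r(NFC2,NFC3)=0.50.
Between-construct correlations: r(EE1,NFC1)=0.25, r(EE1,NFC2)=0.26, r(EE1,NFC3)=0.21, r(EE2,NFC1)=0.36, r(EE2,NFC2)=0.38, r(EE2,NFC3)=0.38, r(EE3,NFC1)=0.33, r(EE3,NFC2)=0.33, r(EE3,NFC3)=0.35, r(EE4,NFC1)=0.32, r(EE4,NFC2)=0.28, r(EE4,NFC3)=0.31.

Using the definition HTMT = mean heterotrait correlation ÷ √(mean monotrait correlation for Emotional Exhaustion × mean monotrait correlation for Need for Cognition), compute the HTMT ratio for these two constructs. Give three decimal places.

0.569

Mean between = 3.76/12 = 0.3133.
Mean within-EE = 3.57/6 = 0.5950; mean within-NFC = 1.53/3 = 0.5100.
Geometric mean = √(0.5950 × 0.5100) = 0.5509.
HTMT = 0.3133 / 0.5509 = 0.569.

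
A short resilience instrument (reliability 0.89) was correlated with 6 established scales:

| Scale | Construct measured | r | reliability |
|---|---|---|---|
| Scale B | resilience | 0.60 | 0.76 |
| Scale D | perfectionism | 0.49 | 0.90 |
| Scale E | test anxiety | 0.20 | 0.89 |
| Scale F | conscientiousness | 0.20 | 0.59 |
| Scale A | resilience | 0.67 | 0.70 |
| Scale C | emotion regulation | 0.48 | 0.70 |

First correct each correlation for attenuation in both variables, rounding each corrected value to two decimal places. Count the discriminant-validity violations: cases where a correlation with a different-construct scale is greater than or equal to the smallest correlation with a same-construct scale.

0

Disattenuated r (r / √(r_scale · r_new)):
  Scale B (conv): 0.60 / √(0.76·0.89) = 0.73
  Scale D (disc): 0.49 / √(0.90·0.89) = 0.55
  Scale E (disc): 0.20 / √(0.89·0.89) = 0.22
  Scale F (disc): 0.20 / √(0.59·0.89) = 0.28
  Scale A (conv): 0.67 / √(0.70·0.89) = 0.85
  Scale C (disc): 0.48 / √(0.70·0.89) = 0.61
Smallest convergent = 0.73. Discriminant values: 0.55, 0.22, 0.28, 0.61; count ≥ 0.73 → 0.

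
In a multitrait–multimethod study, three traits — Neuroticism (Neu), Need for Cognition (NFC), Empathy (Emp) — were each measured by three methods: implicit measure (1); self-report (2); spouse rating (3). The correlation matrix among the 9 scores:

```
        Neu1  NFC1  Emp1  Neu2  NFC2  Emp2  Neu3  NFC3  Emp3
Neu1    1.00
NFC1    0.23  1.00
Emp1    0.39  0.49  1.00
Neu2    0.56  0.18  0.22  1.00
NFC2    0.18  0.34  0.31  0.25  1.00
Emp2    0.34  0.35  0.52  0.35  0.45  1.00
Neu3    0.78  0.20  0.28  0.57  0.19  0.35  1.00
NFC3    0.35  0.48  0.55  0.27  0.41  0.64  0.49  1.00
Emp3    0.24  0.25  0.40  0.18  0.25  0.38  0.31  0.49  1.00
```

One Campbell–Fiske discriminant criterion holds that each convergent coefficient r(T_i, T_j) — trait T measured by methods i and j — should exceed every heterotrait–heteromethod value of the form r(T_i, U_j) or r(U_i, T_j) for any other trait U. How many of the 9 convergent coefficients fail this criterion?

Convergent coefficients and their comparison sets:
Neu (methods 1·2): 0.56 vs {0.18, 0.18, 0.34, 0.22} → pass.
Neu (methods 1·3): 0.78 vs {0.35, 0.20, 0.24, 0.28} → pass.
Neu (methods 2·3): 0.57 vs {0.27, 0.19, 0.18, 0.35} → pass.
NFC (methods 1·2): 0.34 vs {0.18, 0.18, 0.35, 0.31} → fail.
NFC (methods 1·3): 0.48 vs {0.20, 0.35, 0.25, 0.55} → fail.
NFC (methods 2·3): 0.41 vs {0.19, 0.27, 0.25, 0.64} → fail.
Emp (methods 1·2): 0.52 vs {0.22, 0.34, 0.31, 0.35} → pass.
Emp (methods 1·3): 0.40 vs {0.28, 0.24, 0.55, 0.25} → fail.
Emp (methods 2·3): 0.38 vs {0.35, 0.18, 0.64, 0.25} → fail.
5 of 9 fail.

5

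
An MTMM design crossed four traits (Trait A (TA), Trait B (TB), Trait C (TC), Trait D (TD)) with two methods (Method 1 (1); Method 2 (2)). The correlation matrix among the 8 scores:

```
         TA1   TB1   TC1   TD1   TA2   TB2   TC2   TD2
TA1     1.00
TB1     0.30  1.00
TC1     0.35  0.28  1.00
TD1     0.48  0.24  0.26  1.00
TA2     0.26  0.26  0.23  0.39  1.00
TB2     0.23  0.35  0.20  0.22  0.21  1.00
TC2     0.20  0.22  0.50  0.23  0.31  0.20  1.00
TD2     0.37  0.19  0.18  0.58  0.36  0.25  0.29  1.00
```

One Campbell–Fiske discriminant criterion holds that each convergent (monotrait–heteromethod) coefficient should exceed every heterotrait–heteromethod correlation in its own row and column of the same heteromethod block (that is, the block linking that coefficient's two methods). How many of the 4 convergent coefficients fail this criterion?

1

Checking each validity diagonal entry against its comparison values:
TA (methods 1·2): 0.26 vs {0.23, 0.26, 0.20, 0.23, 0.37, 0.39} → fail.
TB (methods 1·2): 0.35 vs {0.26, 0.23, 0.22, 0.20, 0.19, 0.22} → pass.
TC (methods 1·2): 0.50 vs {0.23, 0.20, 0.20, 0.22, 0.18, 0.23} → pass.
TD (methods 1·2): 0.58 vs {0.39, 0.37, 0.22, 0.19, 0.23, 0.18} → pass.
1 of 4 fail.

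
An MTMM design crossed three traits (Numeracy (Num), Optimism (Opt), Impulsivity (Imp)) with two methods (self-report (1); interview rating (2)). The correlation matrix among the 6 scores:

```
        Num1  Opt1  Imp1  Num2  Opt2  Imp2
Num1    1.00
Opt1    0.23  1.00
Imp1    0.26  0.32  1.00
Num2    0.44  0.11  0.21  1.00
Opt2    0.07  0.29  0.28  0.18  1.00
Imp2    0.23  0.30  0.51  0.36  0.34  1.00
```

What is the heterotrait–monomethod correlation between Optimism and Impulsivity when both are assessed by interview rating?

Different traits, same method: r(Opt2, Imp2) = 0.34.

0.34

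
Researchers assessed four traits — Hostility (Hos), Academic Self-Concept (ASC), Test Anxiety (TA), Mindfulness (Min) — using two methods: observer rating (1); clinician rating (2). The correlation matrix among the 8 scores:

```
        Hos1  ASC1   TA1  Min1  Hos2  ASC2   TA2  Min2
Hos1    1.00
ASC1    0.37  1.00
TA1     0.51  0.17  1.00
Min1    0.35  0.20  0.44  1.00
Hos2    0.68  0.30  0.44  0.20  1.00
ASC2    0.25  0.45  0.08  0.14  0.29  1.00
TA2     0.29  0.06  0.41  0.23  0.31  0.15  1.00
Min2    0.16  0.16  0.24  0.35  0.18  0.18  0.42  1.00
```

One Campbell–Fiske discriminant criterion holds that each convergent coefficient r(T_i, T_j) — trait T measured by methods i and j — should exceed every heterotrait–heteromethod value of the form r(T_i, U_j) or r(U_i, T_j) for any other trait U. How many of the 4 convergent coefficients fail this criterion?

1

Each convergent coefficient versus the relevant comparison correlations:
Hos (methods 1·2): 0.68 vs {0.25, 0.30, 0.29, 0.44, 0.16, 0.20} → pass.
ASC (methods 1·2): 0.45 vs {0.30, 0.25, 0.06, 0.08, 0.16, 0.14} → pass.
TA (methods 1·2): 0.41 vs {0.44, 0.29, 0.08, 0.06, 0.24, 0.23} → fail.
Min (methods 1·2): 0.35 vs {0.20, 0.16, 0.14, 0.16, 0.23, 0.24} → pass.
1 of 4 fail.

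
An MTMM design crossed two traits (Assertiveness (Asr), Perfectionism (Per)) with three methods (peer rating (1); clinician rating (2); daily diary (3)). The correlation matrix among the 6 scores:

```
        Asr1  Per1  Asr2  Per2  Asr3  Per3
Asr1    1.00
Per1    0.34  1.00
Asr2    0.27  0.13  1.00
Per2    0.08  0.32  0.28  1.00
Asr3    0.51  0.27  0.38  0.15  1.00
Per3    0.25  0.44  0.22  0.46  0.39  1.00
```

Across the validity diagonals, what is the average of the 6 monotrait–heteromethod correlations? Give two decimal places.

0.40

Convergent values: 0.27, 0.51, 0.38, 0.32, 0.44, 0.46; mean = 2.38/6 = 0.40.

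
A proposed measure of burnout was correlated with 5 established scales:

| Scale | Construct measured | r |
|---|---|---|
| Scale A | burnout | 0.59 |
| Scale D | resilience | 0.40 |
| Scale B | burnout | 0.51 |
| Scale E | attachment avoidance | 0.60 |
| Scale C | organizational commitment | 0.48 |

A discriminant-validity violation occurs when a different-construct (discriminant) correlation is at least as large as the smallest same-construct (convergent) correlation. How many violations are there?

1

Convergent (same construct = burnout): Scale A, Scale B.
Smallest convergent = 0.51. Discriminant values: 0.40, 0.60, 0.48; count ≥ 0.51 → 1.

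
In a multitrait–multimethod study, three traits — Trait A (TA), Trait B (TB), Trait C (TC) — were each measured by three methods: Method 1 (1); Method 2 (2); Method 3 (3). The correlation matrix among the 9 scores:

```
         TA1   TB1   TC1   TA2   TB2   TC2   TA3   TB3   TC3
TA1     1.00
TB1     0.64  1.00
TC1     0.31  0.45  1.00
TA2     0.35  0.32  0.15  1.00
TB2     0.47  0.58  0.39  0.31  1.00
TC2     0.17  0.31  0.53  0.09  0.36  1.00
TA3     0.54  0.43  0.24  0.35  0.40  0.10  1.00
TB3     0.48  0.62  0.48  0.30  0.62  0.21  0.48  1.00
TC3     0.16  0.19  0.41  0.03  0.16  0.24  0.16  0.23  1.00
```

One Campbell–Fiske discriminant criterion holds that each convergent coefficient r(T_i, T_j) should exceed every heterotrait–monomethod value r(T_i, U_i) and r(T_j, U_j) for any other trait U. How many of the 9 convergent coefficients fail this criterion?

7

Each convergent coefficient versus the relevant comparison correlations:
TA (methods 1·2): 0.35 vs {0.64, 0.31, 0.31, 0.09} → fail.
TA (methods 1·3): 0.54 vs {0.64, 0.48, 0.31, 0.16} → fail.
TA (methods 2·3): 0.35 vs {0.31, 0.48, 0.09, 0.16} → fail.
TB (methods 1·2): 0.58 vs {0.64, 0.31, 0.45, 0.36} → fail.
TB (methods 1·3): 0.62 vs {0.64, 0.48, 0.45, 0.23} → fail.
TB (methods 2·3): 0.62 vs {0.31, 0.48, 0.36, 0.23} → pass.
TC (methods 1·2): 0.53 vs {0.31, 0.09, 0.45, 0.36} → pass.
TC (methods 1·3): 0.41 vs {0.31, 0.16, 0.45, 0.23} → fail.
TC (methods 2·3): 0.24 vs {0.09, 0.16, 0.36, 0.23} → fail.
7 of 9 fail.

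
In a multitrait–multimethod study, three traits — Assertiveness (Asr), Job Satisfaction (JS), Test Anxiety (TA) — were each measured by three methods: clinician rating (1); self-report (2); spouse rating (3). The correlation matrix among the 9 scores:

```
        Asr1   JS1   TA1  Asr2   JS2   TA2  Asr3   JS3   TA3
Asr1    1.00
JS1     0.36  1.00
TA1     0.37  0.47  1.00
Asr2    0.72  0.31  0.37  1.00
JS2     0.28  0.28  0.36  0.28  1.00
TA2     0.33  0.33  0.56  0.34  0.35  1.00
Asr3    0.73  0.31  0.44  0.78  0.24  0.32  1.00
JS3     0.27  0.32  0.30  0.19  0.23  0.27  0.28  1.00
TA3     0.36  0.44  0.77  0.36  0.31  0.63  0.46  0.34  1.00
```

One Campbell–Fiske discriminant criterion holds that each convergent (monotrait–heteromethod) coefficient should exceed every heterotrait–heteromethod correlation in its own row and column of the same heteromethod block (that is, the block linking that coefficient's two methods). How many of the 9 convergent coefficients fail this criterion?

3

Convergent coefficients and their comparison sets:
Asr (methods 1·2): 0.72 vs {0.28, 0.31, 0.33, 0.37} → pass.
Asr (methods 1·3): 0.73 vs {0.27, 0.31, 0.36, 0.44} → pass.
Asr (methods 2·3): 0.78 vs {0.19, 0.24, 0.36, 0.32} → pass.
JS (methods 1·2): 0.28 vs {0.31, 0.28, 0.33, 0.36} → fail.
JS (methods 1·3): 0.32 vs {0.31, 0.27, 0.44, 0.30} → fail.
JS (methods 2·3): 0.23 vs {0.24, 0.19, 0.31, 0.27} → fail.
TA (methods 1·2): 0.56 vs {0.37, 0.33, 0.36, 0.33} → pass.
TA (methods 1·3): 0.77 vs {0.44, 0.36, 0.30, 0.44} → pass.
TA (methods 2·3): 0.63 vs {0.32, 0.36, 0.27, 0.31} → pass.
3 of 9 fail.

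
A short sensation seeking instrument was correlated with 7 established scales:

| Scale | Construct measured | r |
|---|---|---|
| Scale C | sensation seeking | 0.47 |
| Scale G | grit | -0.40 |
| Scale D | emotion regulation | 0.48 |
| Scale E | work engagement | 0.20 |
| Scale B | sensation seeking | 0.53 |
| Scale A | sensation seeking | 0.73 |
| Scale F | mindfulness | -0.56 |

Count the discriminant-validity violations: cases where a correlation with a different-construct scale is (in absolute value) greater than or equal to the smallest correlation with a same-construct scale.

2

Convergent (same construct = sensation seeking): Scale C, Scale B, Scale A.
Smallest convergent = 0.47. Discriminant |r|: 0.40, 0.48, 0.20, 0.56; count ≥ 0.47 → 2.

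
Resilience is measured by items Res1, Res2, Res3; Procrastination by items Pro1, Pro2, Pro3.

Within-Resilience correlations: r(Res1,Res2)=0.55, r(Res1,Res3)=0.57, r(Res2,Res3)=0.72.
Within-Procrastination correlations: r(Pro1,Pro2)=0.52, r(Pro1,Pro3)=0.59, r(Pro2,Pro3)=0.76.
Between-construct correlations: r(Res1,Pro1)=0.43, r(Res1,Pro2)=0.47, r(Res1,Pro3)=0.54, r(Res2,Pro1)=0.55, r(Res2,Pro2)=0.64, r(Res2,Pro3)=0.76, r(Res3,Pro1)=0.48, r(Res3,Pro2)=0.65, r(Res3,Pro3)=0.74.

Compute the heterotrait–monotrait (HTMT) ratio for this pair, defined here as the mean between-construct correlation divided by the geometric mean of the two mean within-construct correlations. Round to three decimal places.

0.945

Mean between = 5.26/9 = 0.5844.
Mean within-Res = 1.84/3 = 0.6133; mean within-Pro = 1.87/3 = 0.6233.
Geometric mean = √(0.6133 × 0.6233) = 0.6183.
HTMT = 0.5844 / 0.6183 = 0.945.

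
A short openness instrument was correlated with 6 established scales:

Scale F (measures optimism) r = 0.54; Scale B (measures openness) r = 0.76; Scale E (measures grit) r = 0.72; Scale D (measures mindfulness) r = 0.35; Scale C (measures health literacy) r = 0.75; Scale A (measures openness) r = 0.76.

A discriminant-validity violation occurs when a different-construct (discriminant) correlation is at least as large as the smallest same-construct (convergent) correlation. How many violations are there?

Convergent (same construct = openness): Scale B, Scale A.
Smallest convergent = 0.76. Discriminant values: 0.54, 0.72, 0.35, 0.75; count ≥ 0.76 → 0.

0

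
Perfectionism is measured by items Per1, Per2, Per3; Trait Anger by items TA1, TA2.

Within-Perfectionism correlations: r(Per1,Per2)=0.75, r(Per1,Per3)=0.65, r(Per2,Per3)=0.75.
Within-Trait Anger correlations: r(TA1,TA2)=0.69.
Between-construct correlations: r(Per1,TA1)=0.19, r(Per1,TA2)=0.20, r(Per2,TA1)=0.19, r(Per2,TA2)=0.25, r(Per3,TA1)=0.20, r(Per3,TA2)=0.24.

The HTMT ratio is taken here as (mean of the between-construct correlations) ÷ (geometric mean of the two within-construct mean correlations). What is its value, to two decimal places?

0.30

Between-construct mean = 1.27/6 = 0.2117.
Mean within-Per = 2.15/3 = 0.7167; mean within-TA = 0.69/1 = 0.6900.
Geometric mean = √(0.7167 × 0.6900) = 0.7032.
HTMT = 0.2117 / 0.7032 = 0.30.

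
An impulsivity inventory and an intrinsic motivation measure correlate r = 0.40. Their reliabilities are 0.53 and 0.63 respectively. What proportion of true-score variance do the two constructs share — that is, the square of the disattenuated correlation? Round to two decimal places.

Disattenuated r = 0.40 / √(0.53 × 0.63) = 0.40 / 0.5778 = 0.6923.
Shared true-score variance = 0.6923² = 0.4793 ≈ 0.48.

0.48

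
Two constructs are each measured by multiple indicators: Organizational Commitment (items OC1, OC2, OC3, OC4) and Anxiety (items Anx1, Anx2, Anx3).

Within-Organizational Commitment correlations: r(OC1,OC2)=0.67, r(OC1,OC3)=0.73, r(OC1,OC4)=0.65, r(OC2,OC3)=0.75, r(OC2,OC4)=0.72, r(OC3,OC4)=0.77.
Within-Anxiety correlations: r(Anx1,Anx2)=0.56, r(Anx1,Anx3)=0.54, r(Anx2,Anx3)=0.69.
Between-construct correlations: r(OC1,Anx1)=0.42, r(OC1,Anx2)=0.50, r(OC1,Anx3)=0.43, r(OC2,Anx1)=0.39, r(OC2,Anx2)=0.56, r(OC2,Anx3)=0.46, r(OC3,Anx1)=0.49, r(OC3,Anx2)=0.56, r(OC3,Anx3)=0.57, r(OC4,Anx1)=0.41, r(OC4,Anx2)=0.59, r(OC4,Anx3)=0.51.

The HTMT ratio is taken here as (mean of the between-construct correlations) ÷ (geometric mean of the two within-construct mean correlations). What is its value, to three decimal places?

0.751

Mean between = 5.89/12 = 0.4908.
Mean within-OC = 4.29/6 = 0.7150; mean within-Anx = 1.79/3 = 0.5967.
Geometric mean = √(0.7150 × 0.5967) = 0.6532.
HTMT = 0.4908 / 0.6532 = 0.751.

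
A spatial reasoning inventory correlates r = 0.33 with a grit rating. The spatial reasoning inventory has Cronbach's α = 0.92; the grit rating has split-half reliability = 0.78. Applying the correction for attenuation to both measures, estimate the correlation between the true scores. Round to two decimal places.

r_true = r_obs / √(r_xx · r_yy) = 0.33 / √(0.92 × 0.78) = 0.33 / √0.7176 = 0.33 / 0.8471 ≈ 0.39.

0.39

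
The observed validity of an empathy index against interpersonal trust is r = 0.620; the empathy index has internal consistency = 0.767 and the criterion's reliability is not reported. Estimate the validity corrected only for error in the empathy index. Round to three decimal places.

0.708

Single correction: r_c = r_obs / √r_xx = 0.620 / √0.767 = 0.620 / 0.8758 ≈ 0.708.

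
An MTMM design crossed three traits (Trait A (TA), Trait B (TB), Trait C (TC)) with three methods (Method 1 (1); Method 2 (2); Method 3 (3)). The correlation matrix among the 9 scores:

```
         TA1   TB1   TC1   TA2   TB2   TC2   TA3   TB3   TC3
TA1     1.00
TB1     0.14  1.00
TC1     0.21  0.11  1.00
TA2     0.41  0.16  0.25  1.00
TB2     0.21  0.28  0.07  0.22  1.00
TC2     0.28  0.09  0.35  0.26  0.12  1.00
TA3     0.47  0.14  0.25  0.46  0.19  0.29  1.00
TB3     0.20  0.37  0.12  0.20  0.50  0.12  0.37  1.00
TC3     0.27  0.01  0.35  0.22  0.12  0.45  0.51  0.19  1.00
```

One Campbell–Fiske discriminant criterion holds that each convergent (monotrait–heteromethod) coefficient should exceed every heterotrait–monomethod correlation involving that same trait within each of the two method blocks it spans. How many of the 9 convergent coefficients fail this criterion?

Convergent coefficients and their comparison sets:
TA (methods 1·2): 0.41 vs {0.14, 0.22, 0.21, 0.26} → pass.
TA (methods 1·3): 0.47 vs {0.14, 0.37, 0.21, 0.51} → fail.
TA (methods 2·3): 0.46 vs {0.22, 0.37, 0.26, 0.51} → fail.
TB (methods 1·2): 0.28 vs {0.14, 0.22, 0.11, 0.12} → pass.
TB (methods 1·3): 0.37 vs {0.14, 0.37, 0.11, 0.19} → fail.
TB (methods 2·3): 0.50 vs {0.22, 0.37, 0.12, 0.19} → pass.
TC (methods 1·2): 0.35 vs {0.21, 0.26, 0.11, 0.12} → pass.
TC (methods 1·3): 0.35 vs {0.21, 0.51, 0.11, 0.19} → fail.
TC (methods 2·3): 0.45 vs {0.26, 0.51, 0.12, 0.19} → fail.
5 of 9 fail.

5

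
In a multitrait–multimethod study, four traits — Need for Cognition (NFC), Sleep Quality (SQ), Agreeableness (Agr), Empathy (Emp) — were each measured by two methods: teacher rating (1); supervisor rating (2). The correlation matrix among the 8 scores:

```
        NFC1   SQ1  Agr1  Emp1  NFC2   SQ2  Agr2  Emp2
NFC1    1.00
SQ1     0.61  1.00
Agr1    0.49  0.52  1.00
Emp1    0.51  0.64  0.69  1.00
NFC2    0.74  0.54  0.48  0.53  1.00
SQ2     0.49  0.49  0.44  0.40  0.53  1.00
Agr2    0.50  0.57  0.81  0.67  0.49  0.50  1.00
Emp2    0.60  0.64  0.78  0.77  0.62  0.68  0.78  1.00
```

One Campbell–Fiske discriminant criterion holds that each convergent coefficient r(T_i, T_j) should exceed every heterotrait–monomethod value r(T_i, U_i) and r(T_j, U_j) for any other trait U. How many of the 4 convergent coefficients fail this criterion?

2

Convergent coefficients and their comparison sets:
NFC (methods 1·2): 0.74 vs {0.61, 0.53, 0.49, 0.49, 0.51, 0.62} → pass.
SQ (methods 1·2): 0.49 vs {0.61, 0.53, 0.52, 0.50, 0.64, 0.68} → fail.
Agr (methods 1·2): 0.81 vs {0.49, 0.49, 0.52, 0.50, 0.69, 0.78} → pass.
Emp (methods 1·2): 0.77 vs {0.51, 0.62, 0.64, 0.68, 0.69, 0.78} → fail.
2 of 4 fail.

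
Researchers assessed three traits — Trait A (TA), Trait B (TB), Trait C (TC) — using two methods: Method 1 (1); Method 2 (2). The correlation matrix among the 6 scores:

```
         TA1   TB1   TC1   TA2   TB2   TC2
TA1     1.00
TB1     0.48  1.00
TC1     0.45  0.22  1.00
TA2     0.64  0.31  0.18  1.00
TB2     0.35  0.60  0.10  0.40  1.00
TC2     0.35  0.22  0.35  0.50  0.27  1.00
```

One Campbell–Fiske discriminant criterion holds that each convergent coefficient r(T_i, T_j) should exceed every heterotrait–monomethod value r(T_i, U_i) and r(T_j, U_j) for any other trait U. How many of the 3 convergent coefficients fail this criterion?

Each convergent coefficient versus the relevant comparison correlations:
TA (methods 1·2): 0.64 vs {0.48, 0.40, 0.45, 0.50} → pass.
TB (methods 1·2): 0.60 vs {0.48, 0.40, 0.22, 0.27} → pass.
TC (methods 1·2): 0.35 vs {0.45, 0.50, 0.22, 0.27} → fail.
1 of 3 fail.

1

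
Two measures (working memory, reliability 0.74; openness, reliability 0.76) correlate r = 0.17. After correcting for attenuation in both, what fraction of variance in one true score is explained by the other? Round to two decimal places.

Disattenuated r = 0.17 / √(0.74 × 0.76) = 0.17 / 0.7499 = 0.2267.
Shared true-score variance = 0.2267² = 0.0514 ≈ 0.05.

0.05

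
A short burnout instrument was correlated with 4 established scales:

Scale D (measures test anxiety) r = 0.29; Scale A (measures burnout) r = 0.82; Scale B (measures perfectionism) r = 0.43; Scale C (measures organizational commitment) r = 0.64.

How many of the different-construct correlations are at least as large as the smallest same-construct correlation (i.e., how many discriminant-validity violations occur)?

0

Convergent (same construct = burnout): Scale A.
Smallest convergent = 0.82. Discriminant values: 0.29, 0.43, 0.64; count ≥ 0.82 → 0.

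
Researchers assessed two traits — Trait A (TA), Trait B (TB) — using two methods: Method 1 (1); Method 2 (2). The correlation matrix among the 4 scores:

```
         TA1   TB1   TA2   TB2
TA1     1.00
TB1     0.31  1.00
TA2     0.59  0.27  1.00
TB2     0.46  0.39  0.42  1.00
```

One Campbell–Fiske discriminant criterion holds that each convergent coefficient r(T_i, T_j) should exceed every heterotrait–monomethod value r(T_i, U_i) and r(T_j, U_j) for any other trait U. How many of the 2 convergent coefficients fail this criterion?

1

Convergent coefficients and their comparison sets:
TA (methods 1·2): 0.59 vs {0.31, 0.42} → pass.
TB (methods 1·2): 0.39 vs {0.31, 0.42} → fail.
1 of 2 fail.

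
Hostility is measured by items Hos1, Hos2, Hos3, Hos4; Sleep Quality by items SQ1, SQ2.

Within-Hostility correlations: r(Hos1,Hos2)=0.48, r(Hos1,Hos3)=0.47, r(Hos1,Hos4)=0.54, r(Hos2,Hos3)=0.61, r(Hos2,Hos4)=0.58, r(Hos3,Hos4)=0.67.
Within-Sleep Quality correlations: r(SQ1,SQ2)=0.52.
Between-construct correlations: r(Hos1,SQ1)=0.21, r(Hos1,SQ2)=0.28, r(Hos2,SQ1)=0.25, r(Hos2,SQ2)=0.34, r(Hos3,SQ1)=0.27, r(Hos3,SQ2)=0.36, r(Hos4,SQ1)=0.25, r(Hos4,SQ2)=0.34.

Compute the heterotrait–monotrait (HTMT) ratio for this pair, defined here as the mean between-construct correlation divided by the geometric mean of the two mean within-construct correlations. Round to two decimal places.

Mean between = 2.30/8 = 0.2875.
Mean within-Hos = 3.35/6 = 0.5583; mean within-SQ = 0.52/1 = 0.5200.
Geometric mean = √(0.5583 × 0.5200) = 0.5388.
HTMT = 0.2875 / 0.5388 = 0.53.

0.53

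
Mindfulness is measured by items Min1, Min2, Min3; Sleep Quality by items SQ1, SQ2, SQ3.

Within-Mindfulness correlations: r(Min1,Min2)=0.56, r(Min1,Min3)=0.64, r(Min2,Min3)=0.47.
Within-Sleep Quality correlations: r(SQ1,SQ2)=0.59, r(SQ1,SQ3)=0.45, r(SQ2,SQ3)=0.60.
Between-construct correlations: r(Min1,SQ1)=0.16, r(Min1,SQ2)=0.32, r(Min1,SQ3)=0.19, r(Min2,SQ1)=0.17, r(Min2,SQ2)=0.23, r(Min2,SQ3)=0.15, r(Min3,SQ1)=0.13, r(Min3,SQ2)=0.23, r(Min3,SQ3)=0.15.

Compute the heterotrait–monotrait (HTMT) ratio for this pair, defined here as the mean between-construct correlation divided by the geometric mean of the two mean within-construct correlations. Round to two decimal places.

0.35

Mean between = 1.73/9 = 0.1922.
Mean within-Min = 1.67/3 = 0.5567; mean within-SQ = 1.64/3 = 0.5467.
Geometric mean = √(0.5567 × 0.5467) = 0.5517.
HTMT = 0.1922 / 0.5517 = 0.35.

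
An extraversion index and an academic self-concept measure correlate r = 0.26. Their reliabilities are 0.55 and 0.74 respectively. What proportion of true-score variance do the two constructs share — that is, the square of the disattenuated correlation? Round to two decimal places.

Disattenuated r = 0.26 / √(0.55 × 0.74) = 0.26 / 0.6380 = 0.4075.
Shared true-score variance = 0.4075² = 0.1661 ≈ 0.17.

0.17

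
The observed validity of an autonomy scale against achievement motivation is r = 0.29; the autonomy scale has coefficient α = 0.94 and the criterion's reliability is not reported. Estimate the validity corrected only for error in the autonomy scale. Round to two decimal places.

Single correction: r_c = r_obs / √r_xx = 0.29 / √0.94 = 0.29 / 0.9695 ≈ 0.30.

0.30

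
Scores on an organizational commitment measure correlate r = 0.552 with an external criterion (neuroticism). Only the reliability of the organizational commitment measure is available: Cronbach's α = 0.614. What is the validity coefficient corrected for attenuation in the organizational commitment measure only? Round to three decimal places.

0.704

Single correction: r_c = r_obs / √r_xx = 0.552 / √0.614 = 0.552 / 0.7836 ≈ 0.704.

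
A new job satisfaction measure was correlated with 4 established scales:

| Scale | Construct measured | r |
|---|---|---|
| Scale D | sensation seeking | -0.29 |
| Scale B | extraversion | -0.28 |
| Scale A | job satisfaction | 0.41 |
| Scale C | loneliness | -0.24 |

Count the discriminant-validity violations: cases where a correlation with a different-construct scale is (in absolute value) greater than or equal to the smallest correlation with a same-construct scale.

0

Convergent (same construct = job satisfaction): Scale A.
Smallest convergent = 0.41. Discriminant |r|: 0.29, 0.28, 0.24; count ≥ 0.41 → 0.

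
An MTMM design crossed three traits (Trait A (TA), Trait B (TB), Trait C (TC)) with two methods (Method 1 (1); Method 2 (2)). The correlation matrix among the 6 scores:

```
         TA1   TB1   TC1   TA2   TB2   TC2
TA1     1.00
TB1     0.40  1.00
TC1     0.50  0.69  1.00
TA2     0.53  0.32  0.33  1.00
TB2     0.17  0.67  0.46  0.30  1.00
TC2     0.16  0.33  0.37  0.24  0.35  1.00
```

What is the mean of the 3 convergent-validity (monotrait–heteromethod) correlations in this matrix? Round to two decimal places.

Convergent values: 0.53, 0.67, 0.37; mean = 1.57/3 = 0.52.

0.52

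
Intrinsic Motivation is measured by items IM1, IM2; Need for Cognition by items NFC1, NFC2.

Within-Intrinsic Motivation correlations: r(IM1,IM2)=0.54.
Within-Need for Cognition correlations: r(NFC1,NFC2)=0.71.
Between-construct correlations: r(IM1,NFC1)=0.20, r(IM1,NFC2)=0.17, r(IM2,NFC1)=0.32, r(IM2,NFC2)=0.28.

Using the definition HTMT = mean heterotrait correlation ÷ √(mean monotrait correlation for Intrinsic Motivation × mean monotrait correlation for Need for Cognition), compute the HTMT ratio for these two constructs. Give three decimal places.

Mean between = 0.97/4 = 0.2425.
Mean within-IM = 0.54/1 = 0.5400; mean within-NFC = 0.71/1 = 0.7100.
Geometric mean = √(0.5400 × 0.7100) = 0.6192.
HTMT = 0.2425 / 0.6192 = 0.392.

0.392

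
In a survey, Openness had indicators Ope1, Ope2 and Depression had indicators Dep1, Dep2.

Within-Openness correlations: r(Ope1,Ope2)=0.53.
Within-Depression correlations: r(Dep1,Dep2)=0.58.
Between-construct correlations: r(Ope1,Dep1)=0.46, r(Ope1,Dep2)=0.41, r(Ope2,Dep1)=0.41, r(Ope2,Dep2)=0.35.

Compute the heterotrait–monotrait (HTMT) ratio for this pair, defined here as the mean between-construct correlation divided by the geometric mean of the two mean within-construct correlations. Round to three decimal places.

0.735

Mean between = 1.63/4 = 0.4075.
Mean within-Ope = 0.53/1 = 0.5300; mean within-Dep = 0.58/1 = 0.5800.
Geometric mean = √(0.5300 × 0.5800) = 0.5544.
HTMT = 0.4075 / 0.5544 = 0.735.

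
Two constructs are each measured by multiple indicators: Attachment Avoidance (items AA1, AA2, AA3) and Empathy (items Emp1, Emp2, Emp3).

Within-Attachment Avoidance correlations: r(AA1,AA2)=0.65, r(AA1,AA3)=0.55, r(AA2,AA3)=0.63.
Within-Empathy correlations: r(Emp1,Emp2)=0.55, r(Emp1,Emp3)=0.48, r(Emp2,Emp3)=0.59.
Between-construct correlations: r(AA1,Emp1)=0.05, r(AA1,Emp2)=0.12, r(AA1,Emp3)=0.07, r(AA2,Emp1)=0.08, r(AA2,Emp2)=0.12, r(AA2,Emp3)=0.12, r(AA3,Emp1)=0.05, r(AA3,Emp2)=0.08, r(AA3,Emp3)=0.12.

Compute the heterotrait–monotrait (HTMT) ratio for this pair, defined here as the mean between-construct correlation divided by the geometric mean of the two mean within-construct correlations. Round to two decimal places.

0.16

Mean between = 0.81/9 = 0.0900.
Mean within-AA = 1.83/3 = 0.6100; mean within-Emp = 1.62/3 = 0.5400.
Geometric mean = √(0.6100 × 0.5400) = 0.5739.
HTMT = 0.0900 / 0.5739 = 0.16.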